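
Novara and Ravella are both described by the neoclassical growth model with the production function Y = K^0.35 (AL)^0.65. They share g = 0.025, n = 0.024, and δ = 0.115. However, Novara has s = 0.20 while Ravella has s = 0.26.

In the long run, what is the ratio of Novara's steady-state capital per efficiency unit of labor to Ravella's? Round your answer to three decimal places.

ratio ≈ 0.668

Steady-state k* = [s/(n + g + δ)]^(1/(1−α)), so the ratio is [ (s_N/(n + g + δ)_N) / (s_R/(n + g + δ)_R) ]^1.5385.
s_N/(n + g + δ)_N = 0.20/0.164 = 1.2195; s_R/(n + g + δ)_R = 0.26/0.164 = 1.5854.
Ratio = (1.2195/1.5854)^1.5385 = 0.7692^1.5385 ≈ 0.6678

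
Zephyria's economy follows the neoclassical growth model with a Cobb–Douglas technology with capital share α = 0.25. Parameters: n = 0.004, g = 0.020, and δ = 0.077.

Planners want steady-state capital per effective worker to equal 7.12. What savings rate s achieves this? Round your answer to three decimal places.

Steady state requires s·f(k) = (n + g + δ)·k, i.e. s·k^α = (n + g + δ)·k.
So s / (n + g + δ) = (k*)^(1−α) = 7.12^0.75 = 4.3587.
Therefore s = 4.3587 × (n + g + δ) = 4.3587 × 0.101 = 0.4402.

s ≈ 0.440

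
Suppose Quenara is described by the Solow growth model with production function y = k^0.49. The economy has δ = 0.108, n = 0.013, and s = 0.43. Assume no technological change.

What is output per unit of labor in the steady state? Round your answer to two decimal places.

At the steady state, Δk = 0, so s·k^α = (n + δ)·k.
Rearranging, k^(1−α) = s / (n + δ).
k^0.51 = 0.43 / (0.013 + 0.108) = 0.43 / 0.121 = 3.5537
k* = 3.5537^(1/0.51) ≈ 12.0162
y* = (k*)^α = 12.0162^0.49 ≈ 3.3813

y* ≈ 3.38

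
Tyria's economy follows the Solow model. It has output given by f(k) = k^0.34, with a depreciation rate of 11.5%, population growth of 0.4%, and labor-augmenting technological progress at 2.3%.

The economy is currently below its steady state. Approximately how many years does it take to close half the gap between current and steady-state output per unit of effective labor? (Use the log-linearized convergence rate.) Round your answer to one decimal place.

Near the steady state the convergence rate is λ = (1 − α)(n + g + δ).
λ = (1 − 0.34) × 0.142 = 0.66 × 0.142 = 0.09372
Half-life = ln 2 / λ = 0.6931 / 0.09372 ≈ 7.40 years

about 7.4 years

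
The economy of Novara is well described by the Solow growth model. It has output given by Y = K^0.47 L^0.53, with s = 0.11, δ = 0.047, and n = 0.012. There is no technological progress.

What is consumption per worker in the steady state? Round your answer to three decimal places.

Steady state requires s·f(k) = (n + δ)·k, i.e. s·k^α = (n + δ)·k.
Rearranging, k^(1−α) = s / (n + δ).
k^0.53 = 0.11 / (0.012 + 0.047) = 0.11 / 0.059 = 1.8644
k* = 1.8644^(1/0.53) ≈ 3.2393
y* = (k*)^α = 3.2393^0.47 ≈ 1.7374
c* = (1 − s)·y* = (1 − 0.11) × 1.7374 ≈ 1.5463

c* = 1.546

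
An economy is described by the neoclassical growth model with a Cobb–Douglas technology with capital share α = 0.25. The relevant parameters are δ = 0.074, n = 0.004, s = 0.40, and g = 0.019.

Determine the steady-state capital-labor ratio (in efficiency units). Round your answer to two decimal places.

Steady state requires s·f(k) = (n + g + δ)·k, i.e. s·k^α = (n + g + δ)·k.
Rearranging, k^(1−α) = s / (n + g + δ).
k^0.75 = 0.40 / (0.004 + 0.019 + 0.074) = 0.40 / 0.097 = 4.1237
k* = 4.1237^(1/0.75) ≈ 6.6128

k* ≈ 6.61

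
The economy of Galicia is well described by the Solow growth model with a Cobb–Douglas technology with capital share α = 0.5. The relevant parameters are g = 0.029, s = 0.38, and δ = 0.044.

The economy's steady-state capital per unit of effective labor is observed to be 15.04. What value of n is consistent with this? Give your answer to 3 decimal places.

At the steady state, Δk = 0, so s·k^α = (n + g + δ)·k.
So s / (n + g + δ) = (k*)^(1−α) = 15.04^0.5 = 3.8781.
Therefore n + g + δ = s / 3.8781 = 0.38 / 3.8781 = 0.0980, so n = 0.0980 − 0.073 = 0.0250.

n ≈ 0.025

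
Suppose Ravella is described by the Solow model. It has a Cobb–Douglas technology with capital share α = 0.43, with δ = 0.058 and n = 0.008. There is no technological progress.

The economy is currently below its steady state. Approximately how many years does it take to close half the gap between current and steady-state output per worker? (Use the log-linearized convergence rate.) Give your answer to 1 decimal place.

half-life ≈ 18.4 years

Near the steady state the convergence rate is λ = (1 − α)(n + δ).
λ = (1 − 0.43) × 0.066 = 0.57 × 0.066 = 0.03762
Half-life = ln 2 / λ = 0.6931 / 0.03762 ≈ 18.42 years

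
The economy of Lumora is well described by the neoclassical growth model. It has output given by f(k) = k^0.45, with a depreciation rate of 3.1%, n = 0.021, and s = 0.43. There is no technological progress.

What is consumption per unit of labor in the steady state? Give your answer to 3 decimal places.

c* ≈ 3.210

In steady state, investment equals break-even investment: s·k^α = (n + δ)·k.
Dividing both sides by k: k^(1−α) = s / (n + δ).
k^0.55 = 0.43 / (0.021 + 0.031) = 0.43 / 0.052 = 8.2692
k* = 8.2692^(1/0.55) ≈ 46.5710
y* = (k*)^α = 46.5710^0.45 ≈ 5.6319
c* = (1 − s)·y* = (1 − 0.43) × 5.6319 ≈ 3.2102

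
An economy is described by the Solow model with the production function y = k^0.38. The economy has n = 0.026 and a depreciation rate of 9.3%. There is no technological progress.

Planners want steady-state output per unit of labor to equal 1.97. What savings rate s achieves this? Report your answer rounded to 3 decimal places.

At the steady state, Δk = 0, so s·k^α = (n + δ)·k.
Since y* = [s/(n + δ)]^(α/(1−α)), we have s/(n + δ) = (y*)^((1−α)/α) = 1.97^1.6316 = 3.0231.
Therefore s = 3.0231 × (n + δ) = 3.0231 × 0.119 = 0.3597.

s ≈ 0.360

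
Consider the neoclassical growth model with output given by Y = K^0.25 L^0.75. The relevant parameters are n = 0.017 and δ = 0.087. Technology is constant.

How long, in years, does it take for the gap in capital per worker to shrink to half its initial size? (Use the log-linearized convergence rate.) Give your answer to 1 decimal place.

t_½ ≈ 8.9 years

Near the steady state the convergence rate is λ = (1 − α)(n + δ).
λ = (1 − 0.25) × 0.104 = 0.75 × 0.104 = 0.0780
Half-life = ln 2 / λ = 0.6931 / 0.0780 ≈ 8.89 years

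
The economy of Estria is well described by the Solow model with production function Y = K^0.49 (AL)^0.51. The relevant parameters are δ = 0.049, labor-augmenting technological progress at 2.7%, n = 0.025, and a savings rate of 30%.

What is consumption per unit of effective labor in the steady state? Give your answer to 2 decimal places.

Steady state requires s·f(k) = (n + g + δ)·k, i.e. s·k^α = (n + g + δ)·k.
Rearranging, k^(1−α) = s / (n + g + δ).
k^0.51 = 0.30 / (0.025 + 0.027 + 0.049) = 0.30 / 0.101 = 2.9703
k* = 2.9703^(1/0.51) ≈ 8.4539
y* = (k*)^α = 8.4539^0.49 ≈ 2.8462
c* = (1 − s)·y* = (1 − 0.30) × 2.8462 ≈ 1.9923

c* ≈ 1.99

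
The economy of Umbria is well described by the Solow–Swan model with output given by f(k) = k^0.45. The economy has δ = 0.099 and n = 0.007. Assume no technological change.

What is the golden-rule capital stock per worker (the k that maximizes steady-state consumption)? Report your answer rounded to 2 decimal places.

The golden rule sets f'(k) = n + δ, i.e. α·k^(α−1) = n + δ.
So k^(1−α) = α / (n + δ) = 0.45 / 0.106 = 4.2453.
k_gold = 4.2453^(1/0.55) ≈ 13.8564

k_gold ≈ 13.86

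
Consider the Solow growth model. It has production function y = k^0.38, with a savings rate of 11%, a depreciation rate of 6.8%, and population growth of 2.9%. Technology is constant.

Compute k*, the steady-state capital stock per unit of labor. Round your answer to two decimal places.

At the steady state, Δk = 0, so s·k^α = (n + δ)·k.
Rearranging, k^(1−α) = s / (n + δ).
k^0.62 = 0.11 / (0.029 + 0.068) = 0.11 / 0.097 = 1.1340
k* = 1.1340^(1/0.62) ≈ 1.2249

k* = 1.22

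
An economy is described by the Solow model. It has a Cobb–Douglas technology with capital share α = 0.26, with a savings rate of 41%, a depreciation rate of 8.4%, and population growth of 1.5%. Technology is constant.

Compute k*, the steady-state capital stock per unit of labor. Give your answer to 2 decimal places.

At the steady state, Δk = 0, so s·k^α = (n + δ)·k.
Dividing both sides by k: k^(1−α) = s / (n + δ).
k^0.74 = 0.41 / (0.015 + 0.084) = 0.41 / 0.099 = 4.1414
k* = 4.1414^(1/0.74) ≈ 6.8231

k* ≈ 6.82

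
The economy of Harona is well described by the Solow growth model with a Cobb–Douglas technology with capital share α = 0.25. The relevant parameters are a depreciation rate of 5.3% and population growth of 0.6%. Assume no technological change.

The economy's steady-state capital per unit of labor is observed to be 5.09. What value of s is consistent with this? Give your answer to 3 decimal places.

Steady state requires s·f(k) = (n + δ)·k, i.e. s·k^α = (n + δ)·k.
So s / (n + δ) = (k*)^(1−α) = 5.09^0.75 = 3.3887.
Therefore s = 3.3887 × (n + δ) = 3.3887 × 0.059 = 0.1999.

s ≈ 0.200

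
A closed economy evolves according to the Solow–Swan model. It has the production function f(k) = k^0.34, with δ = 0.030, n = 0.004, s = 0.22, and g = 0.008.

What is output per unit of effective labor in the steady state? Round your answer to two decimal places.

y* = 2.35

Steady state requires s·f(k) = (n + g + δ)·k, i.e. s·k^α = (n + g + δ)·k.
Rearranging, k^(1−α) = s / (n + g + δ).
k^0.66 = 0.22 / (0.004 + 0.008 + 0.030) = 0.22 / 0.042 = 5.2381
k* = 5.2381^(1/0.66) ≈ 12.2930
y* = (k*)^α = 12.2930^0.34 ≈ 2.3468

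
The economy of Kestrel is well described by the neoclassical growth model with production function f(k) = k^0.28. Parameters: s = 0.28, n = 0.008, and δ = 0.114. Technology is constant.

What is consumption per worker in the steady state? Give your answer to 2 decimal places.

c* ≈ 0.99

At the steady state, Δk = 0, so s·k^α = (n + δ)·k.
Rearranging, k^(1−α) = s / (n + δ).
k^0.72 = 0.28 / (0.008 + 0.114) = 0.28 / 0.122 = 2.2951
k* = 2.2951^(1/0.72) ≈ 3.1704
y* = (k*)^α = 3.1704^0.28 ≈ 1.3814
c* = (1 − s)·y* = (1 − 0.28) × 1.3814 ≈ 0.9946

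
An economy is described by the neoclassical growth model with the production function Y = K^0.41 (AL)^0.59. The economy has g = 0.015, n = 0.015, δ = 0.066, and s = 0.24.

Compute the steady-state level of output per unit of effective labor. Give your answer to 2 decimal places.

y* = 1.89

In steady state, investment equals break-even investment: s·k^α = (n + g + δ)·k.
Dividing both sides by k: k^(1−α) = s / (n + g + δ).
k^0.59 = 0.24 / (0.015 + 0.015 + 0.066) = 0.24 / 0.096 = 2.5000
k* = 2.5000^(1/0.59) ≈ 4.7258
y* = (k*)^α = 4.7258^0.41 ≈ 1.8903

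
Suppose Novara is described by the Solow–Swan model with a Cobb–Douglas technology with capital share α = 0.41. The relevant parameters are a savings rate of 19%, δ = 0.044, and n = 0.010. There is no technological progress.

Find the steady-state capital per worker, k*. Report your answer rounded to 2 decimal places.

k* = 8.43

Steady state requires s·f(k) = (n + δ)·k, i.e. s·k^α = (n + δ)·k.
Dividing both sides by k: k^(1−α) = s / (n + δ).
k^0.59 = 0.19 / (0.010 + 0.044) = 0.19 / 0.054 = 3.5185
k* = 3.5185^(1/0.59) ≈ 8.4339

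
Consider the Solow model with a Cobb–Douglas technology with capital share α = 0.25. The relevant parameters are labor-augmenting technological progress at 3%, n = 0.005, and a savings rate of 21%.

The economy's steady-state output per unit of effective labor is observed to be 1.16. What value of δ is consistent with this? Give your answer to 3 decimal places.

In steady state, investment equals break-even investment: s·k^α = (n + g + δ)·k.
Since y* = [s/(n + g + δ)]^(α/(1−α)), we have s/(n + g + δ) = (y*)^((1−α)/α) = 1.16^3 = 1.5609.
Therefore n + g + δ = s / 1.5609 = 0.21 / 1.5609 = 0.1345, so δ = 0.1345 − 0.035 = 0.0995.

δ ≈ 0.100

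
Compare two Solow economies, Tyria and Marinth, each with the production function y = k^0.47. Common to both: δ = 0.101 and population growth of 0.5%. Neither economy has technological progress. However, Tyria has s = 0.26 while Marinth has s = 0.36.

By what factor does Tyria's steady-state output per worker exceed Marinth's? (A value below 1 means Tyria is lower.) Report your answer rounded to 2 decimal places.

Steady-state y* = [s/(n + δ)]^(α/(1−α)), so the ratio is [ (s_T/(n + δ)_T) / (s_M/(n + δ)_M) ]^0.8868.
s_T/(n + δ)_T = 0.26/0.106 = 2.4528; s_M/(n + δ)_M = 0.36/0.106 = 3.3962.
Ratio = (2.4528/3.3962)^0.8868 = 0.7222^0.8868 ≈ 0.7493

ratio ≈ 0.75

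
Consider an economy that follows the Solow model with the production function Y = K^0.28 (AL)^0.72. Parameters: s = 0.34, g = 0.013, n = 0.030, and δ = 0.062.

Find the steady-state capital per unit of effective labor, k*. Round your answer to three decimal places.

k* ≈ 5.114

At the steady state, Δk = 0, so s·k^α = (n + g + δ)·k.
Rearranging, k^(1−α) = s / (n + g + δ).
k^0.72 = 0.34 / (0.030 + 0.013 + 0.062) = 0.34 / 0.105 = 3.2381
k* = 3.2381^(1/0.72) ≈ 5.1137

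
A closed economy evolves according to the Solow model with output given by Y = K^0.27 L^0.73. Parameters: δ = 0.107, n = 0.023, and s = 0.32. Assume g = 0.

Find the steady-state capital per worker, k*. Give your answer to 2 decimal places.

k* = 3.43

In steady state, investment equals break-even investment: s·k^α = (n + δ)·k.
Dividing both sides by k: k^(1−α) = s / (n + δ).
k^0.73 = 0.32 / (0.023 + 0.107) = 0.32 / 0.130 = 2.4615
k* = 2.4615^(1/0.73) ≈ 3.4347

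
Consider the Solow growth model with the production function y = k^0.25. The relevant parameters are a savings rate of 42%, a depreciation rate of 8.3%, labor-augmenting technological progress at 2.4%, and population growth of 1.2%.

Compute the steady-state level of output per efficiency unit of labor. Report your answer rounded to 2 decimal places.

At the steady state, Δk = 0, so s·k^α = (n + g + δ)·k.
Rearranging, k^(1−α) = s / (n + g + δ).
k^0.75 = 0.42 / (0.012 + 0.024 + 0.083) = 0.42 / 0.119 = 3.5294
k* = 3.5294^(1/0.75) ≈ 5.3736
y* = (k*)^α = 5.3736^0.25 ≈ 1.5225

y* ≈ 1.52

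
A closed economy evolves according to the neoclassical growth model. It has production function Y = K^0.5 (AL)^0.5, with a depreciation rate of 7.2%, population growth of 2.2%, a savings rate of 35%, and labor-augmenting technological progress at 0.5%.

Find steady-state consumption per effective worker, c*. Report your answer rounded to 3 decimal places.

Steady state requires s·f(k) = (n + g + δ)·k, i.e. s·k^α = (n + g + δ)·k.
Rearranging, k^(1−α) = s / (n + g + δ).
k^0.5 = 0.35 / (0.022 + 0.005 + 0.072) = 0.35 / 0.099 = 3.5354
k* = 3.5354^(1/0.5) ≈ 12.4991
y* = (k*)^α = 12.4991^0.5 ≈ 3.5354
c* = (1 − s)·y* = (1 − 0.35) × 3.5354 ≈ 2.2980

c* = 2.298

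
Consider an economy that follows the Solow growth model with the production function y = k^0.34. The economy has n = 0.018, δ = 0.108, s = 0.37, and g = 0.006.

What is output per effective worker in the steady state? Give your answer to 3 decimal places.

y* = 1.701

In steady state, investment equals break-even investment: s·k^α = (n + g + δ)·k.
Rearranging, k^(1−α) = s / (n + g + δ).
k^0.66 = 0.37 / (0.018 + 0.006 + 0.108) = 0.37 / 0.132 = 2.8030
k* = 2.8030^(1/0.66) ≈ 4.7667
y* = (k*)^α = 4.7667^0.34 ≈ 1.7006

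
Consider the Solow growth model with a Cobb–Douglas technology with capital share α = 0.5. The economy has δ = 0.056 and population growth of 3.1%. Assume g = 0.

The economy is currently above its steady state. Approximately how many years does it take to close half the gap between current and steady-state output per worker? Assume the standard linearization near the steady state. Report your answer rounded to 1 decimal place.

about 15.9 years

Near the steady state the convergence rate is λ = (1 − α)(n + δ).
λ = (1 − 0.5) × 0.087 = 0.5 × 0.087 = 0.0435
Half-life = ln 2 / λ = 0.6931 / 0.0435 ≈ 15.93 years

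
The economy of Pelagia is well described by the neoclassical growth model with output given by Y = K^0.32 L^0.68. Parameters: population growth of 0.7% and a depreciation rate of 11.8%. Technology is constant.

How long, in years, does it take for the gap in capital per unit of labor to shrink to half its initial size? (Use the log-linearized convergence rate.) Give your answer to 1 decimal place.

about 8.2 years

Near the steady state the convergence rate is λ = (1 − α)(n + δ).
λ = (1 − 0.32) × 0.125 = 0.68 × 0.125 = 0.0850
Half-life = ln 2 / λ = 0.6931 / 0.0850 ≈ 8.15 years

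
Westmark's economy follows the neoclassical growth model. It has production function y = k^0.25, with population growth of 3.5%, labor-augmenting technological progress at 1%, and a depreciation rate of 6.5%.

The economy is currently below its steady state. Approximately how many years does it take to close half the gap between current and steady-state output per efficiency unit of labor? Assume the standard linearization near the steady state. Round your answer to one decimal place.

Near the steady state the convergence rate is λ = (1 − α)(n + g + δ).
λ = (1 − 0.25) × 0.110 = 0.75 × 0.110 = 0.0825
Half-life = ln 2 / λ = 0.6931 / 0.0825 ≈ 8.40 years

half-life ≈ 8.4 years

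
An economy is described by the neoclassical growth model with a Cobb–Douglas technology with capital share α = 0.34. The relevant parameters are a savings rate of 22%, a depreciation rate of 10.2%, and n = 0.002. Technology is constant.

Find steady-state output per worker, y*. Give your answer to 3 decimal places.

Steady state requires s·f(k) = (n + δ)·k, i.e. s·k^α = (n + δ)·k.
Dividing both sides by k: k^(1−α) = s / (n + δ).
k^0.66 = 0.22 / (0.002 + 0.102) = 0.22 / 0.104 = 2.1154
k* = 2.1154^(1/0.66) ≈ 3.1119
y* = (k*)^α = 3.1119^0.34 ≈ 1.4711

y* ≈ 1.471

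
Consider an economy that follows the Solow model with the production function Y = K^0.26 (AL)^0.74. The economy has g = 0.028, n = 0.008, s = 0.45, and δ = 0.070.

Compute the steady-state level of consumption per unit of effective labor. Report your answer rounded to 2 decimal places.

c* = 0.91

In steady state, investment equals break-even investment: s·k^α = (n + g + δ)·k.
Rearranging, k^(1−α) = s / (n + g + δ).
k^0.74 = 0.45 / (0.008 + 0.028 + 0.070) = 0.45 / 0.106 = 4.2453
k* = 4.2453^(1/0.74) ≈ 7.0555
y* = (k*)^α = 7.0555^0.26 ≈ 1.6619
c* = (1 − s)·y* = (1 − 0.45) × 1.6619 ≈ 0.9140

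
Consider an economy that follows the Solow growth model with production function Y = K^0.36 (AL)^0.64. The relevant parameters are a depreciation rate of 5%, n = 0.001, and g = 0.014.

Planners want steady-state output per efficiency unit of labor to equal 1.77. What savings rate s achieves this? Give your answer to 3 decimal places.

s ≈ 0.179

At the steady state, Δk = 0, so s·k^α = (n + g + δ)·k.
Since y* = [s/(n + g + δ)]^(α/(1−α)), we have s/(n + g + δ) = (y*)^((1−α)/α) = 1.77^1.7778 = 2.7596.
Therefore s = 2.7596 × (n + g + δ) = 2.7596 × 0.065 = 0.1794.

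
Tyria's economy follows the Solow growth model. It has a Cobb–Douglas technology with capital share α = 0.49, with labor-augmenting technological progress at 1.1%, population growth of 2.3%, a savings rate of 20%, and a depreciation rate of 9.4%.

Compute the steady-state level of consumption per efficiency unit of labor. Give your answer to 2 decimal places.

In steady state, investment equals break-even investment: s·k^α = (n + g + δ)·k.
Rearranging, k^(1−α) = s / (n + g + δ).
k^0.51 = 0.20 / (0.023 + 0.011 + 0.094) = 0.20 / 0.128 = 1.5625
k* = 1.5625^(1/0.51) ≈ 2.3990
y* = (k*)^α = 2.3990^0.49 ≈ 1.5354
c* = (1 − s)·y* = (1 − 0.20) × 1.5354 ≈ 1.2283

c* ≈ 1.23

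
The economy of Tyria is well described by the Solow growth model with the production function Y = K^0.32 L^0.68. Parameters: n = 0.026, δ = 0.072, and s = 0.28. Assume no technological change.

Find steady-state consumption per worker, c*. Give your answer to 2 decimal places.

In steady state, investment equals break-even investment: s·k^α = (n + δ)·k.
Rearranging, k^(1−α) = s / (n + δ).
k^0.68 = 0.28 / (0.026 + 0.072) = 0.28 / 0.098 = 2.8571
k* = 2.8571^(1/0.68) ≈ 4.6825
y* = (k*)^α = 4.6825^0.32 ≈ 1.6389
c* = (1 − s)·y* = (1 − 0.28) × 1.6389 ≈ 1.1800

c* = 1.18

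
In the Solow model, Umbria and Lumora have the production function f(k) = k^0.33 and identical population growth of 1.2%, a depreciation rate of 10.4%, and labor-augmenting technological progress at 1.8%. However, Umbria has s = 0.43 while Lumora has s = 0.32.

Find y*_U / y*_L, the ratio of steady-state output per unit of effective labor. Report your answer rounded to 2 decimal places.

ratio ≈ 1.16

Steady-state y* = [s/(n + g + δ)]^(α/(1−α)), so the ratio is [ (s_U/(n + g + δ)_U) / (s_L/(n + g + δ)_L) ]^0.4925.
s_U/(n + g + δ)_U = 0.43/0.134 = 3.2090; s_L/(n + g + δ)_L = 0.32/0.134 = 2.3881.
Ratio = (3.2090/2.3881)^0.4925 = 1.3437^0.4925 ≈ 1.1566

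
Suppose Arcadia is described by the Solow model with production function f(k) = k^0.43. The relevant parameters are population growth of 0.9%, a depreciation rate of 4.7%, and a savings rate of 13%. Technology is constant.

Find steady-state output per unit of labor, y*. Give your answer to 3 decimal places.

Steady state requires s·f(k) = (n + δ)·k, i.e. s·k^α = (n + δ)·k.
Rearranging, k^(1−α) = s / (n + δ).
k^0.57 = 0.13 / (0.009 + 0.047) = 0.13 / 0.056 = 2.3214
k* = 2.3214^(1/0.57) ≈ 4.3819
y* = (k*)^α = 4.3819^0.43 ≈ 1.8876

y* ≈ 1.888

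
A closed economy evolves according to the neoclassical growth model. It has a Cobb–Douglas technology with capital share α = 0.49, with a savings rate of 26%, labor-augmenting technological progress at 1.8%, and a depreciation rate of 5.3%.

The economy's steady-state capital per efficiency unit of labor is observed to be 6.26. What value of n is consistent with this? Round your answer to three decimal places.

n ≈ 0.031

In steady state, investment equals break-even investment: s·k^α = (n + g + δ)·k.
So s / (n + g + δ) = (k*)^(1−α) = 6.26^0.51 = 2.5483.
Therefore n + g + δ = s / 2.5483 = 0.26 / 2.5483 = 0.1020, so n = 0.1020 − 0.071 = 0.0310.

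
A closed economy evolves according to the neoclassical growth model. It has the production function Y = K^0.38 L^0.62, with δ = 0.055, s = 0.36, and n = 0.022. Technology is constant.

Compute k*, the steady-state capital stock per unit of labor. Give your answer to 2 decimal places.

k* = 12.03

In steady state, investment equals break-even investment: s·k^α = (n + δ)·k.
Dividing both sides by k: k^(1−α) = s / (n + δ).
k^0.62 = 0.36 / (0.022 + 0.055) = 0.36 / 0.077 = 4.6753
k* = 4.6753^(1/0.62) ≈ 12.0320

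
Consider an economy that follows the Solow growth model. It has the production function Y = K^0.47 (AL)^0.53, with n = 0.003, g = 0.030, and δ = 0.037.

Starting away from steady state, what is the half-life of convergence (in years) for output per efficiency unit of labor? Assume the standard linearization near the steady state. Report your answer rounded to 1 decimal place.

Near the steady state the convergence rate is λ = (1 − α)(n + g + δ).
λ = (1 − 0.47) × 0.070 = 0.53 × 0.070 = 0.0371
Half-life = ln 2 / λ = 0.6931 / 0.0371 ≈ 18.68 years

half-life ≈ 18.7 years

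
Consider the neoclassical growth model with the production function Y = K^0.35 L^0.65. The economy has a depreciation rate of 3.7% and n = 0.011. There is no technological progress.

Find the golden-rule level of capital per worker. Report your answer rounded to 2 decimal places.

The golden rule sets f'(k) = n + δ, i.e. α·k^(α−1) = n + δ.
So k^(1−α) = α / (n + δ) = 0.35 / 0.048 = 7.2917.
k_gold = 7.2917^(1/0.65) ≈ 21.2534

k_gold ≈ 21.25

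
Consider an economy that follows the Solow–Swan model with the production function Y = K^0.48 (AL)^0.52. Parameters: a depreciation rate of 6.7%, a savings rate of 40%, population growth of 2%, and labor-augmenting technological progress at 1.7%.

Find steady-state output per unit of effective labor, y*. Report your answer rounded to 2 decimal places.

At the steady state, Δk = 0, so s·k^α = (n + g + δ)·k.
Rearranging, k^(1−α) = s / (n + g + δ).
k^0.52 = 0.40 / (0.020 + 0.017 + 0.067) = 0.40 / 0.104 = 3.8462
k* = 3.8462^(1/0.52) ≈ 13.3371
y* = (k*)^α = 13.3371^0.48 ≈ 3.4676

y* = 3.47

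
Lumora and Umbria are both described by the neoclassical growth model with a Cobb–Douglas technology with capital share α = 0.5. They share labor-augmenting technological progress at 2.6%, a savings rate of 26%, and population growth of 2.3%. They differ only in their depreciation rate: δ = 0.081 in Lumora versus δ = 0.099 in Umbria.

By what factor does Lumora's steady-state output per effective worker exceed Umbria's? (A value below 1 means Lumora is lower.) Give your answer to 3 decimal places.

Steady-state y* = [s/(n + g + δ)]^(α/(1−α)), so the ratio is [ (s_L/(n + g + δ)_L) / (s_U/(n + g + δ)_U) ]^1.
s_L/(n + g + δ)_L = 0.26/0.130 = 2.0000; s_U/(n + g + δ)_U = 0.26/0.148 = 1.7568.
Ratio = (2.0000/1.7568)^1 = 1.1384^1 ≈ 1.1384

y*_L / y*_U ≈ 1.138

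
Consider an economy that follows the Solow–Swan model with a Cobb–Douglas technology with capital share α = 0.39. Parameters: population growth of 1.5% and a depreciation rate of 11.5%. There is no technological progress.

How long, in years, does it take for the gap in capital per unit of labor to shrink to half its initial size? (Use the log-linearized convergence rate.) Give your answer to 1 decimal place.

about 8.7 years

Near the steady state the convergence rate is λ = (1 − α)(n + δ).
λ = (1 − 0.39) × 0.130 = 0.61 × 0.130 = 0.0793
Half-life = ln 2 / λ = 0.6931 / 0.0793 ≈ 8.74 years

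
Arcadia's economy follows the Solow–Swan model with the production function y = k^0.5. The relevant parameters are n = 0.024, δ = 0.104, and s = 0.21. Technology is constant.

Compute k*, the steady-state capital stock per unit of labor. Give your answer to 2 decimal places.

At the steady state, Δk = 0, so s·k^α = (n + δ)·k.
Dividing both sides by k: k^(1−α) = s / (n + δ).
k^0.5 = 0.21 / (0.024 + 0.104) = 0.21 / 0.128 = 1.6406
k* = 1.6406^(1/0.5) ≈ 2.6916

k* ≈ 2.69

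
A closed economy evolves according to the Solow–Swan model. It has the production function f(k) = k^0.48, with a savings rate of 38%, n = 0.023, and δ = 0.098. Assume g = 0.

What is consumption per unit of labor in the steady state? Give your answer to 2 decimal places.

c* = 1.78

Steady state requires s·f(k) = (n + δ)·k, i.e. s·k^α = (n + δ)·k.
Rearranging, k^(1−α) = s / (n + δ).
k^0.52 = 0.38 / (0.023 + 0.098) = 0.38 / 0.121 = 3.1405
k* = 3.1405^(1/0.52) ≈ 9.0316
y* = (k*)^α = 9.0316^0.48 ≈ 2.8759
c* = (1 − s)·y* = (1 − 0.38) × 2.8759 ≈ 1.7831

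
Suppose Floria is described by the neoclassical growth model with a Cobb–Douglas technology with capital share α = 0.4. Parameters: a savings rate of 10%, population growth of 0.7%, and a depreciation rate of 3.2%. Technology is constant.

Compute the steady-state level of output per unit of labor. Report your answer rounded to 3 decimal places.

y* = 1.873

In steady state, investment equals break-even investment: s·k^α = (n + δ)·k.
Rearranging, k^(1−α) = s / (n + δ).
k^0.6 = 0.10 / (0.007 + 0.032) = 0.10 / 0.039 = 2.5641
k* = 2.5641^(1/0.6) ≈ 4.8035
y* = (k*)^α = 4.8035^0.4 ≈ 1.8734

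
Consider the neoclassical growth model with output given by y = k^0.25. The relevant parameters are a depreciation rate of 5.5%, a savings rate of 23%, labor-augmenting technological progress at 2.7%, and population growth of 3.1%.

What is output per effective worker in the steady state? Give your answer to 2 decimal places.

In steady state, investment equals break-even investment: s·k^α = (n + g + δ)·k.
Rearranging, k^(1−α) = s / (n + g + δ).
k^0.75 = 0.23 / (0.031 + 0.027 + 0.055) = 0.23 / 0.113 = 2.0354
k* = 2.0354^(1/0.75) ≈ 2.5795
y* = (k*)^α = 2.5795^0.25 ≈ 1.2673

y* = 1.27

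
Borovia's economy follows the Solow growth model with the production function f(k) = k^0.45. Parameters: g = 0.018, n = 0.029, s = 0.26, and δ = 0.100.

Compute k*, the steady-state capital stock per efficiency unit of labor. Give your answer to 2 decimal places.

In steady state, investment equals break-even investment: s·k^α = (n + g + δ)·k.
Rearranging, k^(1−α) = s / (n + g + δ).
k^0.55 = 0.26 / (0.029 + 0.018 + 0.100) = 0.26 / 0.147 = 1.7687
k* = 1.7687^(1/0.55) ≈ 2.8202

k* ≈ 2.82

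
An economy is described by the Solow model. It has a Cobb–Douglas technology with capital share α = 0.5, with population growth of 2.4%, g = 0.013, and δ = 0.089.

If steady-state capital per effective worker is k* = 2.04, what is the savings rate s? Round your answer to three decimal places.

s ≈ 0.180

At the steady state, Δk = 0, so s·k^α = (n + g + δ)·k.
So s / (n + g + δ) = (k*)^(1−α) = 2.04^0.5 = 1.4283.
Therefore s = 1.4283 × (n + g + δ) = 1.4283 × 0.126 = 0.1800.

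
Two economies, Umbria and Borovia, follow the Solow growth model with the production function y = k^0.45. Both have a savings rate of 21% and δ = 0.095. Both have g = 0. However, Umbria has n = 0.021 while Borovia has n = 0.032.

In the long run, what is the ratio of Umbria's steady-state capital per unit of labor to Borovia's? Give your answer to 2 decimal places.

Steady-state k* = [s/(n + δ)]^(1/(1−α)), so the ratio is [ (s_U/(n + δ)_U) / (s_B/(n + δ)_B) ]^1.8182.
s_U/(n + δ)_U = 0.21/0.116 = 1.8103; s_B/(n + δ)_B = 0.21/0.127 = 1.6535.
Ratio = (1.8103/1.6535)^1.8182 = 1.0948^1.8182 ≈ 1.1790

k*_U / k*_B ≈ 1.18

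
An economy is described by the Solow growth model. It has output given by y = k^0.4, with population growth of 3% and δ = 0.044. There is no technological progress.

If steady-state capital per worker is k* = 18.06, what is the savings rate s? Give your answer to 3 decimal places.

At the steady state, Δk = 0, so s·k^α = (n + δ)·k.
So s / (n + δ) = (k*)^(1−α) = 18.06^0.6 = 5.6758.
Therefore s = 5.6758 × (n + δ) = 5.6758 × 0.074 = 0.4200.

s ≈ 0.420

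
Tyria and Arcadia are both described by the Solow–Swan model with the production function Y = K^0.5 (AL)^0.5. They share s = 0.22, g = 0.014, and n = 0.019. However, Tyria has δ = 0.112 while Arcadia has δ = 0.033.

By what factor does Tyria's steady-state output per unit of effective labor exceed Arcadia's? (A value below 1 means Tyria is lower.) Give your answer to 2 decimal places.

Steady-state y* = [s/(n + g + δ)]^(α/(1−α)), so the ratio is [ (s_T/(n + g + δ)_T) / (s_A/(n + g + δ)_A) ]^1.
s_T/(n + g + δ)_T = 0.22/0.145 = 1.5172; s_A/(n + g + δ)_A = 0.22/0.066 = 3.3333.
Ratio = (1.5172/3.3333)^1 = 0.4552^1 ≈ 0.4552

ratio ≈ 0.46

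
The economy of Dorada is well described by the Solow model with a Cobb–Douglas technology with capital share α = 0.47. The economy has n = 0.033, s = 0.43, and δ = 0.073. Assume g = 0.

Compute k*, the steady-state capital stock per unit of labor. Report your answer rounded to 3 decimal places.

At the steady state, Δk = 0, so s·k^α = (n + δ)·k.
Dividing both sides by k: k^(1−α) = s / (n + δ).
k^0.53 = 0.43 / (0.033 + 0.073) = 0.43 / 0.106 = 4.0566
k* = 4.0566^(1/0.53) ≈ 14.0435

k* ≈ 14.044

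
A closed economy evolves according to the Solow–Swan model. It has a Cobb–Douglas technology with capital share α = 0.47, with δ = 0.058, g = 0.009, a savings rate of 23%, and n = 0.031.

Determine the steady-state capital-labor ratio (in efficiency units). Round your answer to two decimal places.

k* = 5.00

In steady state, investment equals break-even investment: s·k^α = (n + g + δ)·k.
Dividing both sides by k: k^(1−α) = s / (n + g + δ).
k^0.53 = 0.23 / (0.031 + 0.009 + 0.058) = 0.23 / 0.098 = 2.3469
k* = 2.3469^(1/0.53) ≈ 5.0009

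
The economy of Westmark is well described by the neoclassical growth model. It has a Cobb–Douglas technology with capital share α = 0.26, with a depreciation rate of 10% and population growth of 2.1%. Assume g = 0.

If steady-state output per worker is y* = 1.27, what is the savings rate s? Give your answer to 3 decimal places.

Steady state requires s·f(k) = (n + δ)·k, i.e. s·k^α = (n + δ)·k.
Since y* = [s/(n + δ)]^(α/(1−α)), we have s/(n + δ) = (y*)^((1−α)/α) = 1.27^2.8462 = 1.9745.
Therefore s = 1.9745 × (n + δ) = 1.9745 × 0.121 = 0.2389.

s ≈ 0.239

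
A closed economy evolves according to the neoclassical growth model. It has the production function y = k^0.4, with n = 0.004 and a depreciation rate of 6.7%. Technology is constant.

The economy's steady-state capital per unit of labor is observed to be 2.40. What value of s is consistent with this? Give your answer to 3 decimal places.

s ≈ 0.120

Steady state requires s·f(k) = (n + δ)·k, i.e. s·k^α = (n + δ)·k.
So s / (n + δ) = (k*)^(1−α) = 2.40^0.6 = 1.6909.
Therefore s = 1.6909 × (n + δ) = 1.6909 × 0.071 = 0.1201.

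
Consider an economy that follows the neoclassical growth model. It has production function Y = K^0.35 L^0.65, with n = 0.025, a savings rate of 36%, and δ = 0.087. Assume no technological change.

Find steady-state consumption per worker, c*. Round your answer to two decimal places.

c* = 1.20

At the steady state, Δk = 0, so s·k^α = (n + δ)·k.
Dividing both sides by k: k^(1−α) = s / (n + δ).
k^0.65 = 0.36 / (0.025 + 0.087) = 0.36 / 0.112 = 3.2143
k* = 3.2143^(1/0.65) ≈ 6.0274
y* = (k*)^α = 6.0274^0.35 ≈ 1.8752
c* = (1 − s)·y* = (1 − 0.36) × 1.8752 ≈ 1.2001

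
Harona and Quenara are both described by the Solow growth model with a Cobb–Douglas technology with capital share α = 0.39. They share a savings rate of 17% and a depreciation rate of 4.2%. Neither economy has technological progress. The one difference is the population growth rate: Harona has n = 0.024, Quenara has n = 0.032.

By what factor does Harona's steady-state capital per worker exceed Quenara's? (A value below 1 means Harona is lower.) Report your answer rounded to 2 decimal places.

ratio ≈ 1.21

Steady-state k* = [s/(n + δ)]^(1/(1−α)), so the ratio is [ (s_H/(n + δ)_H) / (s_Q/(n + δ)_Q) ]^1.6393.
s_H/(n + δ)_H = 0.17/0.066 = 2.5758; s_Q/(n + δ)_Q = 0.17/0.074 = 2.2973.
Ratio = (2.5758/2.2973)^1.6393 = 1.1212^1.6393 ≈ 1.2063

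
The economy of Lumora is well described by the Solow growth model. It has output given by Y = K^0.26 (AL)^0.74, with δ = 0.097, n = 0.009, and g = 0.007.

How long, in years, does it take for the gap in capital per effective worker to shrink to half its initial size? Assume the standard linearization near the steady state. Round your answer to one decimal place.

about 8.3 years

Near the steady state the convergence rate is λ = (1 − α)(n + g + δ).
λ = (1 − 0.26) × 0.113 = 0.74 × 0.113 = 0.08362
Half-life = ln 2 / λ = 0.6931 / 0.08362 ≈ 8.29 years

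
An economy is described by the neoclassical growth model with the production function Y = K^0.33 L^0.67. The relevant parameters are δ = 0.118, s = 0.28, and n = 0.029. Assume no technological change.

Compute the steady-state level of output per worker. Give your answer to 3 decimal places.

y* ≈ 1.374

Steady state requires s·f(k) = (n + δ)·k, i.e. s·k^α = (n + δ)·k.
Rearranging, k^(1−α) = s / (n + δ).
k^0.67 = 0.28 / (0.029 + 0.118) = 0.28 / 0.147 = 1.9048
k* = 1.9048^(1/0.67) ≈ 2.6163
y* = (k*)^α = 2.6163^0.33 ≈ 1.3735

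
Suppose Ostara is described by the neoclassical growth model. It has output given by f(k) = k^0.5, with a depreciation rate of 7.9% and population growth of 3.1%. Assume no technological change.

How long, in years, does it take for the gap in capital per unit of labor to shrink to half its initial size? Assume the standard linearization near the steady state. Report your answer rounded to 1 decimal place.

about 12.6 years

Near the steady state the convergence rate is λ = (1 − α)(n + δ).
λ = (1 − 0.5) × 0.110 = 0.5 × 0.110 = 0.0550
Half-life = ln 2 / λ = 0.6931 / 0.0550 ≈ 12.60 years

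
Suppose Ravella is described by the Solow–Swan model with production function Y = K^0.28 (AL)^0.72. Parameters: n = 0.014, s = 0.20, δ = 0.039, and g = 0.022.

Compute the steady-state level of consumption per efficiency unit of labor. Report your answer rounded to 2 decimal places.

c* ≈ 1.17

At the steady state, Δk = 0, so s·k^α = (n + g + δ)·k.
Dividing both sides by k: k^(1−α) = s / (n + g + δ).
k^0.72 = 0.20 / (0.014 + 0.022 + 0.039) = 0.20 / 0.075 = 2.6667
k* = 2.6667^(1/0.72) ≈ 3.9051
y* = (k*)^α = 3.9051^0.28 ≈ 1.4644
c* = (1 − s)·y* = (1 − 0.20) × 1.4644 ≈ 1.1715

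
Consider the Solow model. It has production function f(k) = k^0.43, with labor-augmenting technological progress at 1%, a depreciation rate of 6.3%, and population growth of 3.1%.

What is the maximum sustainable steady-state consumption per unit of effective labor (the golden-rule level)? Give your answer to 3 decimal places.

At the golden rule, f'(k) = n + g + δ, so α·k^(α−1) = n + g + δ and k_gold = (α/(n + g + δ))^(1/(1−α)).
k_gold = (0.43/0.104)^(1/0.57) = 4.1346^1.7544 ≈ 12.0634
c_gold = f(k_gold) − (n + g + δ)·k_gold = 2.9176 − 0.104×12.0634 ≈ 1.6630

c_gold ≈ 1.663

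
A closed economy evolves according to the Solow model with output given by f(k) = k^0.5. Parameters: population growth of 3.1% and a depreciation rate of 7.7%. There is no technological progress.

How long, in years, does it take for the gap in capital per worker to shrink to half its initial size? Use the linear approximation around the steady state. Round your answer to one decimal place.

about 12.8 years

Near the steady state the convergence rate is λ = (1 − α)(n + δ).
λ = (1 − 0.5) × 0.108 = 0.5 × 0.108 = 0.0540
Half-life = ln 2 / λ = 0.6931 / 0.0540 ≈ 12.84 years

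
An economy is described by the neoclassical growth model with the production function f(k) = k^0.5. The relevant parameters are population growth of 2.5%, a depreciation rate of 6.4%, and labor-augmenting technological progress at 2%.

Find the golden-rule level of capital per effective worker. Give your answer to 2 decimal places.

The golden rule sets f'(k) = n + g + δ, i.e. α·k^(α−1) = n + g + δ.
So k^(1−α) = α / (n + g + δ) = 0.5 / 0.109 = 4.5872.
k_gold = 4.5872^(1/0.5) ≈ 21.0424

k_gold ≈ 21.04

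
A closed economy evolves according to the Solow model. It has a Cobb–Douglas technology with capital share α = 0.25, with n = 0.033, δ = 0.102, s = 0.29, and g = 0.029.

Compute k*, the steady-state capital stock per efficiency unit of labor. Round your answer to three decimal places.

k* ≈ 2.138

Steady state requires s·f(k) = (n + g + δ)·k, i.e. s·k^α = (n + g + δ)·k.
Dividing both sides by k: k^(1−α) = s / (n + g + δ).
k^0.75 = 0.29 / (0.033 + 0.029 + 0.102) = 0.29 / 0.164 = 1.7683
k* = 1.7683^(1/0.75) ≈ 2.1383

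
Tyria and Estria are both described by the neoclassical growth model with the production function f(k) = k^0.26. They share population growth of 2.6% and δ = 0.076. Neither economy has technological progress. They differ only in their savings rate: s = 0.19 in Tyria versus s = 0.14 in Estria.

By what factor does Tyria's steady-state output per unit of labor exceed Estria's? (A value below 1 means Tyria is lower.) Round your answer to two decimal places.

ratio ≈ 1.11

Steady-state y* = [s/(n + δ)]^(α/(1−α)), so the ratio is [ (s_T/(n + δ)_T) / (s_E/(n + δ)_E) ]^0.3514.
s_T/(n + δ)_T = 0.19/0.102 = 1.8627; s_E/(n + δ)_E = 0.14/0.102 = 1.3725.
Ratio = (1.8627/1.3725)^0.3514 = 1.3572^0.3514 ≈ 1.1133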